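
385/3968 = 385/3968 = 0.10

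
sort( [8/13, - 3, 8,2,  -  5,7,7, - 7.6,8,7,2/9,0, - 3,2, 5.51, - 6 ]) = [ - 7.6, - 6, - 5, - 3, - 3,0,2/9, 8/13,  2,2, 5.51,7,7, 7, 8, 8]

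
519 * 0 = 0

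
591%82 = 17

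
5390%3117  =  2273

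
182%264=182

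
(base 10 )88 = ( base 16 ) 58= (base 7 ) 154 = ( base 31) 2Q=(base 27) 37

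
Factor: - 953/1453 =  - 953^1*1453^( - 1) 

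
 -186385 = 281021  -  467406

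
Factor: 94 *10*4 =3760= 2^4*5^1*47^1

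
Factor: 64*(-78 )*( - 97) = 484224 = 2^7*3^1*13^1*97^1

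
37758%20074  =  17684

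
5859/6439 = 5859/6439 = 0.91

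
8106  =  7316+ 790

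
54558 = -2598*( - 21 ) 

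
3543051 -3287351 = 255700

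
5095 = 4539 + 556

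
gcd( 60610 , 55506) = 638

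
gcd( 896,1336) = 8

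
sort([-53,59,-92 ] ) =[ - 92 , - 53,59]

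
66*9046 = 597036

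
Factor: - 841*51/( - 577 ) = 3^1 * 17^1*29^2*577^(-1 ) = 42891/577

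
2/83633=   2/83633 = 0.00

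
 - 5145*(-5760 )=29635200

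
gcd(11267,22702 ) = 1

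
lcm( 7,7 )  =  7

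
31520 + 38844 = 70364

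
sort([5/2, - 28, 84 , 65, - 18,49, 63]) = [-28, - 18,5/2,49,63,65, 84]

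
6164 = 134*46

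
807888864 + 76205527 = 884094391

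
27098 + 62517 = 89615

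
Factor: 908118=2^1 * 3^3 * 67^1*251^1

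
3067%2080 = 987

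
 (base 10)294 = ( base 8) 446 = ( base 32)96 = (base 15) 149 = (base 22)D8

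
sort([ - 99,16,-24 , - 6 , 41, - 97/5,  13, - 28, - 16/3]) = [ - 99, -28,  -  24, - 97/5 , - 6, - 16/3,13, 16,  41]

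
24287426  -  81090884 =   -  56803458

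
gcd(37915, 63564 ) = 1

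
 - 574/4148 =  - 1 + 1787/2074= - 0.14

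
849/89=849/89 = 9.54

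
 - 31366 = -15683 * 2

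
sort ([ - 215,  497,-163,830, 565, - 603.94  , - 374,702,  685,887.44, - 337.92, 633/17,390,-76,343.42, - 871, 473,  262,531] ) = [- 871, - 603.94, - 374, - 337.92,- 215, - 163, - 76,  633/17,262,343.42,390, 473, 497,531,565  ,  685, 702,830,887.44 ]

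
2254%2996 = 2254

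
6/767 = 6/767 = 0.01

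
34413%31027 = 3386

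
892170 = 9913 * 90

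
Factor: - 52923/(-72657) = 3^ ( - 4)*59^1 = 59/81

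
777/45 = 17+4/15 = 17.27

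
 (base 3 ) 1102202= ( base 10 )1046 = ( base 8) 2026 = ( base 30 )14Q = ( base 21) 27h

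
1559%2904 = 1559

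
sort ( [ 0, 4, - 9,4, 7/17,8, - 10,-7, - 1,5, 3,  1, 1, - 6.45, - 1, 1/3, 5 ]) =[ - 10, -9, - 7, - 6.45, - 1, - 1, 0,1/3, 7/17, 1, 1, 3, 4, 4, 5, 5, 8] 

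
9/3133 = 9/3133 = 0.00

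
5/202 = 5/202 = 0.02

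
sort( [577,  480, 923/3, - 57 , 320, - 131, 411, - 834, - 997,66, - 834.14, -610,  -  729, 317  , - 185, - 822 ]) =[ - 997, - 834.14, - 834, - 822, - 729, - 610, - 185, - 131, - 57, 66, 923/3, 317 , 320, 411,480  ,  577 ]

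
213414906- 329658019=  -116243113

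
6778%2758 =1262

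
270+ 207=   477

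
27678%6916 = 14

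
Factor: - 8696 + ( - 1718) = - 10414 = - 2^1*41^1 *127^1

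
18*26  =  468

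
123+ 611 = 734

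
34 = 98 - 64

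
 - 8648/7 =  - 1236 +4/7 = - 1235.43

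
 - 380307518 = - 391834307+11526789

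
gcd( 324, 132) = 12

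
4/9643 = 4/9643 = 0.00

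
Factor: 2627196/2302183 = 2^2 * 3^1*11^1*1531^1*177091^ ( - 1 ) = 202092/177091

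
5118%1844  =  1430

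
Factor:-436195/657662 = -2^( - 1 )*5^1*17^( -1)*29^(-2 )*3793^1 = - 18965/28594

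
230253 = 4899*47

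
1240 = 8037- 6797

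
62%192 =62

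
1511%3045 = 1511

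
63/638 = 63/638=0.10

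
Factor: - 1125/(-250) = 2^ ( - 1) * 3^2 =9/2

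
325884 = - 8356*(-39 ) 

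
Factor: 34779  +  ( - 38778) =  - 3^1*31^1 * 43^1 = - 3999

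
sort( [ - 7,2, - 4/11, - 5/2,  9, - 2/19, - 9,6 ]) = [ - 9, -7, - 5/2,-4/11, - 2/19,2 , 6, 9 ] 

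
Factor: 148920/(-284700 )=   -  2^1*5^( - 1 ) * 13^( - 1)*17^1 =- 34/65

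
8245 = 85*97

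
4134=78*53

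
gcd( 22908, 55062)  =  138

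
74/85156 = 37/42578 = 0.00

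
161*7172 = 1154692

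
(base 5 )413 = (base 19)5D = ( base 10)108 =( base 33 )39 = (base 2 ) 1101100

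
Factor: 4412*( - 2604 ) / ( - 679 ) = 1641264/97=2^4*3^1*31^1*97^ ( - 1 )*1103^1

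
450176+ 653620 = 1103796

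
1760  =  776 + 984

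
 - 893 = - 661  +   - 232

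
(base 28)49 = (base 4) 1321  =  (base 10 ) 121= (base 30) 41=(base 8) 171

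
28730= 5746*5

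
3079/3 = 3079/3 =1026.33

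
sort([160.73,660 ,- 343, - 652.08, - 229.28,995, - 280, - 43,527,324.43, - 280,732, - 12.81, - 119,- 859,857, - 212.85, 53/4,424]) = [ - 859, - 652.08, - 343, - 280,-280 ,-229.28, - 212.85, - 119, - 43, - 12.81,53/4, 160.73,324.43,  424, 527,  660,732,857,995]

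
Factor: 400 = 2^4 *5^2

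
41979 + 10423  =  52402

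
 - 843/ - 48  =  281/16 =17.56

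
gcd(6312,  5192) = 8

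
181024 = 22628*8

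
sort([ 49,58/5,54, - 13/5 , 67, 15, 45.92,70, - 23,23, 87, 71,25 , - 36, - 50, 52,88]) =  [-50, - 36,-23,-13/5 , 58/5,15,23,25,45.92,49,52,54,67,70,71,87, 88 ]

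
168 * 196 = 32928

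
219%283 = 219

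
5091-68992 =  - 63901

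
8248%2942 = 2364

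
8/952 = 1/119 = 0.01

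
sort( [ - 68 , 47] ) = [-68 , 47]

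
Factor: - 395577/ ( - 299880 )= 2^( - 3 ) * 3^1*5^(-1 )*13^1*17^( - 1)*23^1 = 897/680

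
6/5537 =6/5537 = 0.00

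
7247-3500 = 3747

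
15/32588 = 15/32588 = 0.00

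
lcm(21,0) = 0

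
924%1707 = 924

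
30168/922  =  15084/461 = 32.72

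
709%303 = 103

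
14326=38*377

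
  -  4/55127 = -4/55127 = -  0.00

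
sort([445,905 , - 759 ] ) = [-759,445, 905] 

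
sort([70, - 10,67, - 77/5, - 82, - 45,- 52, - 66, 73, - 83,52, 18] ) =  [ - 83, - 82, - 66,-52,-45, - 77/5, - 10,  18,52 , 67, 70,73] 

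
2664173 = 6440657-3776484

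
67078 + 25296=92374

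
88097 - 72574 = 15523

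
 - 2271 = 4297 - 6568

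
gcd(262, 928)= 2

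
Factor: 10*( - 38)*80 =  - 2^6*  5^2*19^1 = - 30400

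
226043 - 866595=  - 640552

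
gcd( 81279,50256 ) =9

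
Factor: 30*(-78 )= - 2^2*3^2* 5^1*13^1=-  2340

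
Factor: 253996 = 2^2*63499^1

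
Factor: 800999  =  800999^1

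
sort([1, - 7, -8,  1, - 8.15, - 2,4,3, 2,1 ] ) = [ - 8.15, - 8, - 7 , - 2, 1,1,1,2, 3,4 ] 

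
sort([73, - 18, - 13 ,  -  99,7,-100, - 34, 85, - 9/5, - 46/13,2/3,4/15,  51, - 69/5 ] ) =[ - 100 ,- 99 , - 34, - 18 ,-69/5,- 13,-46/13, - 9/5,4/15,2/3,7,51,73,85]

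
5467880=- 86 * ( - 63580) 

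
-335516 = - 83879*4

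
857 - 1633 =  - 776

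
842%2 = 0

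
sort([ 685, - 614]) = [ - 614,685 ]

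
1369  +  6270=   7639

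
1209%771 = 438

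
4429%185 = 174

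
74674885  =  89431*835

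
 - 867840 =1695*( - 512) 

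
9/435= 3/145 = 0.02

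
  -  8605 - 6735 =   -  15340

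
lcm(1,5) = 5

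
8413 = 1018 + 7395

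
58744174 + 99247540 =157991714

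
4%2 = 0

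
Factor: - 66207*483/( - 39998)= 4568283/5714= 2^( - 1) * 3^2*23^1*29^1*761^1*2857^( - 1)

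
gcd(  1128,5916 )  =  12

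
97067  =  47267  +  49800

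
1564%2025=1564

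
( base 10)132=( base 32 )44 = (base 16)84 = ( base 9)156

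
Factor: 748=2^2*11^1*17^1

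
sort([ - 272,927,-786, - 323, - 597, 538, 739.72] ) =[ - 786, - 597,  -  323, - 272 , 538 , 739.72, 927] 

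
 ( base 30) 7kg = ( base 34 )5XE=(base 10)6916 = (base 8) 15404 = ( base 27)9D4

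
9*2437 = 21933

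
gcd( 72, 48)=24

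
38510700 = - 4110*(- 9370)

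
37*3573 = 132201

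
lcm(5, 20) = 20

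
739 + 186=925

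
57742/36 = 1603+17/18 = 1603.94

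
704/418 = 1  +  13/19= 1.68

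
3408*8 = 27264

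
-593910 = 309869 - 903779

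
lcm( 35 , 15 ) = 105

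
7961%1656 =1337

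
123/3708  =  41/1236= 0.03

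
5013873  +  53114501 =58128374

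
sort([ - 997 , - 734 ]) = [ - 997, - 734 ]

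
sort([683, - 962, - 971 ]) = [ - 971, - 962, 683]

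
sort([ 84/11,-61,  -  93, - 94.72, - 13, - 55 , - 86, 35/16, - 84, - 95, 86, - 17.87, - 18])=[ - 95,  -  94.72, - 93, - 86, - 84, - 61, -55, - 18, - 17.87, - 13,35/16, 84/11, 86 ] 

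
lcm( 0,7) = 0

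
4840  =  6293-1453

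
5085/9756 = 565/1084=   0.52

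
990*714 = 706860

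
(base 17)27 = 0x29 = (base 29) 1c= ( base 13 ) 32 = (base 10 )41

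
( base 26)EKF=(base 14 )3903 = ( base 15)2E69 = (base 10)9999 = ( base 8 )23417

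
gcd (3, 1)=1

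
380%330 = 50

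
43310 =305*142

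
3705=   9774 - 6069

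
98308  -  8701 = 89607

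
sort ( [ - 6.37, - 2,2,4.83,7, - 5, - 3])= [-6.37, - 5, - 3 , - 2,2,4.83 , 7 ]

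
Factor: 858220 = 2^2*5^1*11^1*47^1 * 83^1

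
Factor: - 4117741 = -1061^1 * 3881^1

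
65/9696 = 65/9696 = 0.01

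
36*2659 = 95724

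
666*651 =433566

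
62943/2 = 62943/2=31471.50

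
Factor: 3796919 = 7^1*127^1*4271^1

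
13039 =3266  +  9773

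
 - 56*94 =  - 5264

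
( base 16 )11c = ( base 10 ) 284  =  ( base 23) C8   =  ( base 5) 2114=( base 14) 164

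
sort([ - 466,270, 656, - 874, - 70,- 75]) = [ - 874, - 466,-75, - 70, 270, 656] 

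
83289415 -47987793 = 35301622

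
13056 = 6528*2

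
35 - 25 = 10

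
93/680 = 93/680 = 0.14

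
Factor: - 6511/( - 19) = 17^1*19^( - 1)*383^1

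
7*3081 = 21567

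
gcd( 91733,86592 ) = 1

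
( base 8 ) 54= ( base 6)112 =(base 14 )32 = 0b101100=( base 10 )44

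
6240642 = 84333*74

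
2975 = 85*35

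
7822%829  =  361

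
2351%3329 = 2351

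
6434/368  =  17 + 89/184 = 17.48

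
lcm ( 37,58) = 2146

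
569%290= 279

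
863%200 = 63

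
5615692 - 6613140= -997448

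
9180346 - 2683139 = 6497207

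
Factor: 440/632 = 5^1*11^1 *79^(- 1 ) = 55/79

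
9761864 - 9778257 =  -16393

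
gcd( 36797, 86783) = 1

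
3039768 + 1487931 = 4527699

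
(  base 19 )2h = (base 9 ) 61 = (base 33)1M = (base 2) 110111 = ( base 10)55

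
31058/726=42+283/363 = 42.78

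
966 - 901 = 65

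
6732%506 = 154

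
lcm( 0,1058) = 0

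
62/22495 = 62/22495= 0.00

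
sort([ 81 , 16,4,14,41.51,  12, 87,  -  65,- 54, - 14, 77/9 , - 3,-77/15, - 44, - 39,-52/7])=[ - 65, - 54, - 44, - 39,-14, - 52/7 , - 77/15, - 3,4,  77/9,  12,14,16, 41.51, 81,  87 ] 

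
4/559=4/559 = 0.01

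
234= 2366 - 2132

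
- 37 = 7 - 44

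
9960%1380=300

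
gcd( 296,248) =8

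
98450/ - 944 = -105 + 335/472 = - 104.29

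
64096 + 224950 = 289046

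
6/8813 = 6/8813 =0.00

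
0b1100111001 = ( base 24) 1a9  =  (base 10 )825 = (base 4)30321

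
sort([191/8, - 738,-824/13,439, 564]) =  [ - 738, - 824/13,  191/8,439 , 564] 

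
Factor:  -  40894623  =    -  3^2*7^1*11^1* 59011^1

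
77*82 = 6314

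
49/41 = 49/41  =  1.20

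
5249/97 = 5249/97 = 54.11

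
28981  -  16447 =12534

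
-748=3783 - 4531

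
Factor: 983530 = 2^1*5^1*59^1 * 1667^1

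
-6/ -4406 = 3/2203 =0.00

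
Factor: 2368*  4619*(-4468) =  - 48870054656 =- 2^8*31^1*37^1*149^1*1117^1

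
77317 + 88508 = 165825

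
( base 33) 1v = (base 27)2a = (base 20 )34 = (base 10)64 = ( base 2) 1000000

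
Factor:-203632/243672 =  - 2^1*3^( -1)*71^( - 1)*89^1= - 178/213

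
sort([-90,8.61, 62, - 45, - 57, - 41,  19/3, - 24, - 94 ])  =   [ - 94, - 90, - 57,-45,  -  41, - 24, 19/3, 8.61 , 62]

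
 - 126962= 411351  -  538313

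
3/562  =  3/562 = 0.01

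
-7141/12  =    -  7141/12= -  595.08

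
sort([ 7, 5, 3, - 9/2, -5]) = [ - 5,-9/2, 3 , 5, 7 ] 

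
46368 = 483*96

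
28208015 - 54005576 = -25797561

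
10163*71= 721573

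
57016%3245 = 1851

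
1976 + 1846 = 3822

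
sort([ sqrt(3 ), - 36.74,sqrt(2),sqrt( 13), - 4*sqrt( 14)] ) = [ - 36.74, - 4*  sqrt( 14 ) , sqrt(2 ),  sqrt ( 3),sqrt (13)]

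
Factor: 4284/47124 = 11^( - 1) = 1/11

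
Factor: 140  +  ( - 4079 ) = - 3^1* 13^1*101^1 = -3939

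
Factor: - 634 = -2^1*317^1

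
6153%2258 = 1637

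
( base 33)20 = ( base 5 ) 231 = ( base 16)42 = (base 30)26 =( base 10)66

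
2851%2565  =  286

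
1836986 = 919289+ 917697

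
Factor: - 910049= - 7^1 * 29^1*4483^1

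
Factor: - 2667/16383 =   -  7^1*43^( - 1 ) = - 7/43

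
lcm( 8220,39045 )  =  156180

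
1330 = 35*38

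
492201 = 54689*9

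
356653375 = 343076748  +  13576627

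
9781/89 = 109 + 80/89 = 109.90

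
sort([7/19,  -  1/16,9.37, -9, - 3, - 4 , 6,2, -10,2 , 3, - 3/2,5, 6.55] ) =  [ - 10,  -  9, - 4,- 3, - 3/2 ,  -  1/16,7/19,  2,2,3,5, 6,  6.55,9.37] 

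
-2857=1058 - 3915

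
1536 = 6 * 256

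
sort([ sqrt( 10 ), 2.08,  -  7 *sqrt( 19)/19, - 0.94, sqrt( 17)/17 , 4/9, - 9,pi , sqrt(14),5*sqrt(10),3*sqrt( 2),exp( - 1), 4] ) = [-9 , - 7*sqrt( 19) /19,-0.94, sqrt ( 17 ) /17, exp( - 1), 4/9,2.08, pi,  sqrt( 10),sqrt (14),4,3*sqrt( 2), 5 * sqrt( 10)] 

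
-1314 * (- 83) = 109062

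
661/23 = 661/23=28.74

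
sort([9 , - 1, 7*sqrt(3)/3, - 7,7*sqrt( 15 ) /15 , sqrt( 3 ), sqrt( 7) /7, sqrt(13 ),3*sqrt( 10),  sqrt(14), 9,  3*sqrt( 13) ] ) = [ - 7, - 1,sqrt(7 )/7,sqrt(3 ) , 7*sqrt(15)/15, sqrt( 13 ) , sqrt( 14 ),7 * sqrt(3 )/3,  9 , 9 , 3 * sqrt( 10) , 3*sqrt(13) ]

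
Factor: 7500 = 2^2*3^1*5^4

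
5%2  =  1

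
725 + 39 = 764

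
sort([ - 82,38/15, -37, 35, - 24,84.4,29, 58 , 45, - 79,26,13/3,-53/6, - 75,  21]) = [ - 82,-79,-75, - 37,  -  24, - 53/6,38/15,13/3, 21 , 26,29,35,45,58 , 84.4 ]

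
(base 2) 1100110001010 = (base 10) 6538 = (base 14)2550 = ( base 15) 1e0d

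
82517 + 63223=145740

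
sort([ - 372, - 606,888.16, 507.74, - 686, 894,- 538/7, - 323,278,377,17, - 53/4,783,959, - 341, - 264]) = [ - 686,-606, - 372, - 341,- 323, - 264,  -  538/7 , - 53/4,  17,278, 377, 507.74,783,  888.16,894,959]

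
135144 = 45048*3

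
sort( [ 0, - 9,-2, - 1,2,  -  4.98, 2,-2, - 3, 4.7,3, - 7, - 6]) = [ - 9 , - 7, - 6, - 4.98, - 3, - 2, -2, - 1, 0 , 2 , 2, 3, 4.7]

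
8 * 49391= 395128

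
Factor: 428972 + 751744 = 1180716 = 2^2*3^1*61^1*1613^1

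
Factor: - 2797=  -  2797^1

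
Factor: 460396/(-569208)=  - 2^(-1) * 3^(  -  1 )  *  37^( - 1 ) * 641^( - 1)*115099^1 = - 115099/142302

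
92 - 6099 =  - 6007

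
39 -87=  - 48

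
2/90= 1/45  =  0.02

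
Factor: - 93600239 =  - 277^1*337907^1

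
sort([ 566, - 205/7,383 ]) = [ - 205/7,383,566]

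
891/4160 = 891/4160 = 0.21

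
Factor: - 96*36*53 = - 2^7*3^3*53^1   =  -183168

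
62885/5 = 12577 = 12577.00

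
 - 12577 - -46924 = 34347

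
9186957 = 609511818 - 600324861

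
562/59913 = 562/59913= 0.01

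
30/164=15/82 = 0.18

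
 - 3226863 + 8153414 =4926551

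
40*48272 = 1930880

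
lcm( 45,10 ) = 90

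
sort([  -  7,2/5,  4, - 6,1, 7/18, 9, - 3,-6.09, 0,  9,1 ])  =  [ - 7, - 6.09, - 6, - 3, 0, 7/18, 2/5, 1,  1,4, 9, 9]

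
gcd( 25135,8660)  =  5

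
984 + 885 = 1869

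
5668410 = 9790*579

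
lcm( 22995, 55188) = 275940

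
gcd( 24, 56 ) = 8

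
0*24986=0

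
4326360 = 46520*93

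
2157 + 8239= 10396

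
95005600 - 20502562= 74503038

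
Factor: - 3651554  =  - 2^1 *101^1*18077^1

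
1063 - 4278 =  - 3215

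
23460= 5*4692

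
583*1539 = 897237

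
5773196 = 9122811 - 3349615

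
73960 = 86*860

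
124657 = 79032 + 45625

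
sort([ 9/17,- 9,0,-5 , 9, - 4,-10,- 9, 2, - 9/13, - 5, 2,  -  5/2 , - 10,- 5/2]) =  [ - 10, - 10, - 9, - 9,-5, - 5,- 4, - 5/2, - 5/2,  -  9/13, 0, 9/17,2,2, 9 ]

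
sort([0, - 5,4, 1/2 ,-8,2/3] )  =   [ - 8 , - 5, 0,1/2,2/3,4]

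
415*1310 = 543650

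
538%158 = 64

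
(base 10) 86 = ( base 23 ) 3H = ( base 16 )56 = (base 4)1112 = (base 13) 68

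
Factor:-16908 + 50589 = 3^1* 103^1*  109^1= 33681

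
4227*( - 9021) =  - 38131767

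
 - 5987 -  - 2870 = -3117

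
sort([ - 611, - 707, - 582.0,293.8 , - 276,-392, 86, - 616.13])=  [ - 707,-616.13, - 611, - 582.0, - 392, - 276, 86, 293.8]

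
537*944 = 506928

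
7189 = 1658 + 5531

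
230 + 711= 941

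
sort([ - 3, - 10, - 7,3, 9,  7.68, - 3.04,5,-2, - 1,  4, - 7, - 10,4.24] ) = [ - 10, - 10, - 7, - 7, - 3.04 ,-3, - 2, - 1, 3, 4,4.24 , 5,7.68,9]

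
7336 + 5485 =12821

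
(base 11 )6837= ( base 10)8994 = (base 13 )412b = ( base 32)8p2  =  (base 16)2322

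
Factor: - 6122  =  -2^1*3061^1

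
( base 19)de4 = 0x1363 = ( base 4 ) 1031203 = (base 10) 4963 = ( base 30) 5fd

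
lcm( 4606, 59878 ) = 59878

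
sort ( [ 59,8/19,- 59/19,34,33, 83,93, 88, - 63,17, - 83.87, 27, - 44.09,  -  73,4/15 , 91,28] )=[-83.87 , - 73, - 63,  -  44.09,-59/19,4/15 , 8/19,17,27, 28,33,34,59,83,88, 91,93] 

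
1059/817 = 1 + 242/817 = 1.30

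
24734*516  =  12762744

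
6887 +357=7244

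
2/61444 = 1/30722=0.00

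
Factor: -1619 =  - 1619^1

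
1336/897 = 1336/897 = 1.49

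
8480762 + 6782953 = 15263715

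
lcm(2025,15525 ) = 46575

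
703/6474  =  703/6474 = 0.11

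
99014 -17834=81180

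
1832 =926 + 906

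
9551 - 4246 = 5305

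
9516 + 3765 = 13281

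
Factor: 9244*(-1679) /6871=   -  15520676/6871 = - 2^2 * 23^1*73^1 * 2311^1*6871^( - 1)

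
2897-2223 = 674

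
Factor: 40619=151^1*269^1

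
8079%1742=1111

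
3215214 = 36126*89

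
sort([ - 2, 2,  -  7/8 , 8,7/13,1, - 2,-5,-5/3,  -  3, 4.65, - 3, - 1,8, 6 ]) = [ - 5, - 3, - 3, - 2, - 2, - 5/3, - 1, - 7/8, 7/13 , 1, 2,4.65, 6,  8,  8 ] 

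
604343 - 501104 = 103239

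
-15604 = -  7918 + -7686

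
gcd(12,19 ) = 1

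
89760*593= 53227680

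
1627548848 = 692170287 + 935378561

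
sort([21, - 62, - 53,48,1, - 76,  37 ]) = [ - 76,-62 ,- 53,1,  21,37, 48 ] 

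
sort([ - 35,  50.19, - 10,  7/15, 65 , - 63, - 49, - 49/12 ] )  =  [ - 63, - 49,-35, -10,-49/12 , 7/15 , 50.19, 65 ]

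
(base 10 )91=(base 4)1123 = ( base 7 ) 160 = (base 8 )133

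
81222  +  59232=140454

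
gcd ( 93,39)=3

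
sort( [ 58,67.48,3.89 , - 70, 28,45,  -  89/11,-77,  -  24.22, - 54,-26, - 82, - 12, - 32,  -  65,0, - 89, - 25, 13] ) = [ - 89, - 82, - 77, - 70 , - 65, - 54, - 32, - 26, - 25, - 24.22, - 12, - 89/11,0,3.89,13,28,45,58, 67.48 ]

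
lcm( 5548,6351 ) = 482676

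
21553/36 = 598 + 25/36 = 598.69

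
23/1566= 23/1566=0.01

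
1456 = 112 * 13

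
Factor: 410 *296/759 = 121360/759=2^4 * 3^(- 1 )*5^1 * 11^( - 1 )*23^ ( - 1 )*37^1*41^1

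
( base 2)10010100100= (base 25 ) 1md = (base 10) 1188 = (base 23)25f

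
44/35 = 44/35 = 1.26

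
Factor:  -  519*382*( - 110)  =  21808380 = 2^2*3^1*5^1*11^1*173^1*191^1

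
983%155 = 53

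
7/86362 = 7/86362=0.00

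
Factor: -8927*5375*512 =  - 2^9  *  5^3*43^1*79^1*113^1 =- 24567104000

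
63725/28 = 2275+25/28  =  2275.89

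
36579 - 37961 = -1382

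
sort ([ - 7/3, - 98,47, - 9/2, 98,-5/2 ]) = [ - 98, - 9/2, - 5/2, - 7/3,47, 98]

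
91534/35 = 2615 + 9/35  =  2615.26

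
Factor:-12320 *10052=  - 123840640= - 2^7*5^1*7^2*11^1 *359^1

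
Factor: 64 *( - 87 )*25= -2^6*3^1*5^2*29^1 = - 139200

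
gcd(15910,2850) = 10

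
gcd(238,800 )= 2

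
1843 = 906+937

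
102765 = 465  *221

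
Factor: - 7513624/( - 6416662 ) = 2^2*7^ ( - 1 )*458333^( - 1)*939203^1  =  3756812/3208331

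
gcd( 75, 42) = 3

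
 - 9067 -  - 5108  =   - 3959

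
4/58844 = 1/14711 = 0.00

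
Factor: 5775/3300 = 2^(-2 )*7^1 = 7/4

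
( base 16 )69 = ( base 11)96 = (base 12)89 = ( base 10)105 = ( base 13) 81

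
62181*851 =52916031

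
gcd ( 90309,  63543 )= 3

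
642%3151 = 642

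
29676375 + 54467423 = 84143798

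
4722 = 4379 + 343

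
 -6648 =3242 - 9890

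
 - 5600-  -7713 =2113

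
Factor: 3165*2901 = 9181665  =  3^2*5^1*211^1*967^1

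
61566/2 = 30783 = 30783.00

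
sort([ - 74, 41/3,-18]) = [-74, - 18, 41/3 ]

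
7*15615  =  109305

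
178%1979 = 178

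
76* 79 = 6004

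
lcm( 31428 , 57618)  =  345708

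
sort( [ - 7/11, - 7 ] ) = [-7, - 7/11 ] 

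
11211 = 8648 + 2563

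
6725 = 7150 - 425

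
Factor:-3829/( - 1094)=2^(- 1)*7^1 = 7/2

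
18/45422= 9/22711 = 0.00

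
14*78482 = 1098748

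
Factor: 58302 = 2^1*3^2*41^1*79^1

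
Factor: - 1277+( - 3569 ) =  - 4846 = - 2^1* 2423^1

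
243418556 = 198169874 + 45248682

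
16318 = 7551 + 8767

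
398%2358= 398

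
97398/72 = 1352 + 3/4 = 1352.75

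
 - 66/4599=  -  1 + 1511/1533=- 0.01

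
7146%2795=1556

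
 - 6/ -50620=3/25310 = 0.00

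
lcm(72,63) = 504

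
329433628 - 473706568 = - 144272940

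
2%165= 2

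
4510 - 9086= -4576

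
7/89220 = 7/89220 = 0.00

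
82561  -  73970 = 8591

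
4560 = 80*57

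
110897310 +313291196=424188506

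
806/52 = 15 + 1/2 = 15.50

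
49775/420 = 118+43/84 = 118.51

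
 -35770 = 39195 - 74965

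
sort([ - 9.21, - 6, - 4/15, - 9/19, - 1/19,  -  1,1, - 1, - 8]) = [ - 9.21, - 8,-6, - 1, - 1,-9/19,-4/15, - 1/19,1]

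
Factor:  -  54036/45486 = - 2^1*7^( - 1 ) * 19^( - 1)*79^1 = - 158/133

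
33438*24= 802512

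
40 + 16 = 56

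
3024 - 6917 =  - 3893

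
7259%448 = 91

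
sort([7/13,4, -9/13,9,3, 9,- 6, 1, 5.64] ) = [  -  6,  -  9/13,  7/13 , 1,3, 4,5.64,  9, 9 ] 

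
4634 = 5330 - 696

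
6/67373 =6/67373  =  0.00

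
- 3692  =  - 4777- - 1085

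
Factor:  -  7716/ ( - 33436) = 3/13=3^1*13^ ( - 1)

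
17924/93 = 192 + 68/93 = 192.73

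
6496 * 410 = 2663360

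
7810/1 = 7810 = 7810.00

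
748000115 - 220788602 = 527211513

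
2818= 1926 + 892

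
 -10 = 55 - 65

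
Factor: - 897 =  - 3^1*13^1*23^1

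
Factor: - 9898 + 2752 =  - 2^1*3^2*397^1 = - 7146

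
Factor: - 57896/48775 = -2^3*5^( - 2)*1951^(-1) * 7237^1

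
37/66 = 37/66 = 0.56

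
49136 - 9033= 40103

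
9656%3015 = 611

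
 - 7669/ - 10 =766+9/10 = 766.90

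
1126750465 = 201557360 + 925193105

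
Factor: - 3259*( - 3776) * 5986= 73663620224 = 2^7*41^1*59^1 * 73^1*3259^1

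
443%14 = 9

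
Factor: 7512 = 2^3 * 3^1*313^1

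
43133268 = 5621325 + 37511943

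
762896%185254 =21880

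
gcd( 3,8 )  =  1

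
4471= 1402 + 3069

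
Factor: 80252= 2^2*20063^1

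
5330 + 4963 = 10293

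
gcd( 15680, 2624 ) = 64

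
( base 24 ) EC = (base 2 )101011100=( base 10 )348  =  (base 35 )9x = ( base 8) 534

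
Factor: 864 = 2^5 *3^3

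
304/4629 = 304/4629= 0.07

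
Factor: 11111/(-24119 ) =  - 41/89 =- 41^1*89^( - 1)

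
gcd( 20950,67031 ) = 1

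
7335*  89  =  652815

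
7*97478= 682346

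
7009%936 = 457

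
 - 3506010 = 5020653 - 8526663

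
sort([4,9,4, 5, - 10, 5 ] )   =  [ - 10,4,4,5,5,9 ]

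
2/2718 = 1/1359 = 0.00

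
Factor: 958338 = 2^1*3^3*17747^1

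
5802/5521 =5802/5521 = 1.05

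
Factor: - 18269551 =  - 577^1*31663^1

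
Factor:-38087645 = -5^1 * 7617529^1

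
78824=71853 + 6971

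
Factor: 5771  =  29^1*199^1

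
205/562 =205/562 = 0.36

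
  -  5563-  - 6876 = 1313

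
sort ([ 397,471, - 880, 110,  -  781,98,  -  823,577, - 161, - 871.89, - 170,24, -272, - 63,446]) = [ - 880, - 871.89, - 823, - 781, - 272, - 170, - 161, - 63,24, 98,110, 397, 446,471,577]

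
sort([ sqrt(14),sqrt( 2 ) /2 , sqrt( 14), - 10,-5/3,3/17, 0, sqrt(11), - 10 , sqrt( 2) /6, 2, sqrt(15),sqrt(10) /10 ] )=[ - 10, - 10 , - 5/3,  0,3/17,sqrt( 2) /6,sqrt(10 )/10,sqrt(2 )/2,2,sqrt ( 11),sqrt(14),sqrt( 14),sqrt( 15)]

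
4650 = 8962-4312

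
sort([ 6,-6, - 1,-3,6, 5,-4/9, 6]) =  [  -  6,-3,-1, - 4/9, 5,6,6, 6]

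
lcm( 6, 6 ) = 6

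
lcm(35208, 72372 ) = 1302696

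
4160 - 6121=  - 1961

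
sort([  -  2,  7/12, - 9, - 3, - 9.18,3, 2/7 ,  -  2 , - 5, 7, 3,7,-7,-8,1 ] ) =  [-9.18 ,  -  9 ,  -  8,-7 , - 5, -3, - 2, -2,2/7,  7/12 , 1 , 3,3,  7,  7]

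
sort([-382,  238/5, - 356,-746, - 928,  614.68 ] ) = [  -  928, - 746, - 382, - 356,  238/5  ,  614.68 ]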